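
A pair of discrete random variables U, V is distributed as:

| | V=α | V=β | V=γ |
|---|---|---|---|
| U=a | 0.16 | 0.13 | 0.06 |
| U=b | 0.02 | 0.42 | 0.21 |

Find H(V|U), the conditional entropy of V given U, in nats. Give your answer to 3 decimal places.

0.850 nats

Chain rule: H(V|U) = H(U,V) − H(U).
Marginals: p(U) = (0.3500, 0.6500), p(V) = (0.1800, 0.5500, 0.2700).
H(U,V) = 1.4976 nats; H(U) = 0.6474 nats.
H(V|U) = 1.4976 − 0.6474 = 0.850 nats.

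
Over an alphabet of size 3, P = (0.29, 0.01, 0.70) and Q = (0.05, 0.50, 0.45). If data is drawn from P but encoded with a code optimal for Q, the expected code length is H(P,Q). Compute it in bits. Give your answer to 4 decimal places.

2.0698 bits

H(P,Q) = −Σ p·log₂ q.
  −0.29·log₂(0.05) = 1.25336
  −0.01·log₂(0.50) = 0.01000
  −0.70·log₂(0.45) = 0.80640
H(P,Q) = 2.0698 bits.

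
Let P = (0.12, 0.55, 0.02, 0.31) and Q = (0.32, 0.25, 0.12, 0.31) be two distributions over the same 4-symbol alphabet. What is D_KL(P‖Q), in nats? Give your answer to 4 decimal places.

0.2801 nats

D(P‖Q) = Σ p·ln(p/q).
  0.12·ln(0.12/0.32) = -0.11770
  0.55·ln(0.55/0.25) = 0.43365
  0.02·ln(0.02/0.12) = -0.03584
  0.31·ln(0.31/0.31) = 0.00000
D(P‖Q) = 0.2801 nats.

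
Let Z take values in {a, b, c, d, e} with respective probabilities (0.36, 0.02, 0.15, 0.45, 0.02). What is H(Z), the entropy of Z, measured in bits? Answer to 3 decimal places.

1.685 bits

H(Z) = −Σ p·log₂ p.
  −(0.36)·log₂(0.36) = 0.5306
  −(0.02)·log₂(0.02) = 0.1129
  −(0.15)·log₂(0.15) = 0.4105
  −(0.45)·log₂(0.45) = 0.5184
  −(0.02)·log₂(0.02) = 0.1129
Sum: 0.5306 + 0.1129 + 0.4105 + 0.5184 + 0.1129 = 1.685 bits.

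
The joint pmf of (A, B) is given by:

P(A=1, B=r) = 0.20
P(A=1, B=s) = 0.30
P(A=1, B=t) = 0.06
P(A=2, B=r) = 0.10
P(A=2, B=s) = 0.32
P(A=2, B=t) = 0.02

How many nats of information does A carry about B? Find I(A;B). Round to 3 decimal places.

0.021 nats

Marginals: p(A) = (0.5600, 0.4400), p(B) = (0.3000, 0.6200, 0.0800).
I(A;B) = H(A) + H(B) − H(A,B).
H(A) = 0.6859, H(B) = 0.8596, H(A,B) = 1.5250.
I(A;B) = 0.6859 + 0.8596 − 1.5250 = 0.021 nats.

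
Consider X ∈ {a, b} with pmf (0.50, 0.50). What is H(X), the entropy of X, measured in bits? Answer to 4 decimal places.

H(X) = −Σ p·log₂ p.
  −(0.50)·log₂(0.50) = 0.50000
  −(0.50)·log₂(0.50) = 0.50000
Sum: 0.50000 + 0.50000 = 1.0000 bits.

1.0000 bits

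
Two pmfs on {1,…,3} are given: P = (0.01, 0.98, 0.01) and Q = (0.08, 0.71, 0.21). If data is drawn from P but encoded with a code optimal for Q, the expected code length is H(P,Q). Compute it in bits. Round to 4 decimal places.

0.5432 bits

H(P,Q) = −Σ p·log₂ q.
  −0.01·log₂(0.08) = 0.03644
  −0.98·log₂(0.71) = 0.48423
  −0.01·log₂(0.21) = 0.02252
H(P,Q) = 0.5432 bits.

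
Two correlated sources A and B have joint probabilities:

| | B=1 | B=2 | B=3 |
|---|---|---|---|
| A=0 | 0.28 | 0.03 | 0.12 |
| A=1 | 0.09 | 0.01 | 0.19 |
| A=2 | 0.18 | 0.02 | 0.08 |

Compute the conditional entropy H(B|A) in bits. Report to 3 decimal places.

Marginals: p(A) = (0.4300, 0.2900, 0.2800), p(B) = (0.5500, 0.0600, 0.3900).
H(B|A) = Σ p(A) · H(B|A=·).
  A=0: p=0.4300, H(B|A=0) = 1.1849
  A=1: p=0.2900, H(B|A=1) = 1.0911
  A=2: p=0.2800, H(B|A=2) = 1.1981
Weighted sum = 1.161 bits.

1.161 bits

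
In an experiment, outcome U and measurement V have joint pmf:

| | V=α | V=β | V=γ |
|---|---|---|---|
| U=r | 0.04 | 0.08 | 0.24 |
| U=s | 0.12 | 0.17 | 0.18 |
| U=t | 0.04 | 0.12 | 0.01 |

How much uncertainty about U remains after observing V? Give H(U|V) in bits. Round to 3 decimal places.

1.319 bits

Marginals: p(U) = (0.3600, 0.4700, 0.1700), p(V) = (0.2000, 0.3700, 0.4300).
H(U|V) = Σ p(V) · H(U|V=·).
  V=α: p=0.2000, H(U|V=α) = 1.3710
  V=β: p=0.3700, H(U|V=β) = 1.5201
  V=γ: p=0.4300, H(U|V=γ) = 1.1217
Weighted sum = 1.319 bits.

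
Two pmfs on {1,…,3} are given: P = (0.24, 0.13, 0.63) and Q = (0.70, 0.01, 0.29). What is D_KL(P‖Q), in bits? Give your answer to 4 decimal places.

0.8156 bits

D(P‖Q) = Σ p·log₂(p/q).
  0.24·log₂(0.24/0.70) = -0.37064
  0.13·log₂(0.13/0.01) = 0.48106
  0.63·log₂(0.63/0.29) = 0.70516
D(P‖Q) = 0.8156 bits.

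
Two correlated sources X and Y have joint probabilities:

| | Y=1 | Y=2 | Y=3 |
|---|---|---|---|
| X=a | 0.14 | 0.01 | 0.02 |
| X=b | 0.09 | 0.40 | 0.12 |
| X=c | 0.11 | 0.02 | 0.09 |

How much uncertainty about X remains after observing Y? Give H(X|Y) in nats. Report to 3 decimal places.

Marginals: p(X) = (0.1700, 0.6100, 0.2200), p(Y) = (0.3400, 0.4300, 0.2300).
H(X|Y) = Σ p(Y) · H(X|Y=·).
  Y=1: p=0.3400, H(X|Y=1) = 1.0823
  Y=2: p=0.4300, H(X|Y=2) = 0.2974
  Y=3: p=0.2300, H(X|Y=3) = 0.9190
Weighted sum = 0.707 nats.

0.707 nats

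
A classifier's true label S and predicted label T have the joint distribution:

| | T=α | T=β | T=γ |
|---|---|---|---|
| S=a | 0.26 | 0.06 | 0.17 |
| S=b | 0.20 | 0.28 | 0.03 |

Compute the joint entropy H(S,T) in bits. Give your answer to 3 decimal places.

H(S,T) = −Σ p(x,y)·log₂ p(x,y) over all 6 cells.
  cell (a,α): −0.26·log₂0.26 = 0.5053
  cell (a,β): −0.06·log₂0.06 = 0.2435
  cell (a,γ): −0.17·log₂0.17 = 0.4346
  cell (b,α): −0.20·log₂0.20 = 0.4644
  cell (b,β): −0.28·log₂0.28 = 0.5142
  cell (b,γ): −0.03·log₂0.03 = 0.1518
Sum = 2.314 bits.

2.314 bits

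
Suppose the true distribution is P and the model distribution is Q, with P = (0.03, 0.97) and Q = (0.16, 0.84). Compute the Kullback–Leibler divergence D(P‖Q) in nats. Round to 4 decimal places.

D(P‖Q) = Σ p·ln(p/q).
  0.03·ln(0.03/0.16) = -0.05022
  0.97·ln(0.97/0.84) = 0.13958
D(P‖Q) = 0.0894 nats.

0.0894 nats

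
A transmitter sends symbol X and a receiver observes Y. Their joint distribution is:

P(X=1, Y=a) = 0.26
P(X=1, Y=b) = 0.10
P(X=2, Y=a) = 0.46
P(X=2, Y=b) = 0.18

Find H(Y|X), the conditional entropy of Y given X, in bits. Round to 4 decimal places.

Chain rule: H(Y|X) = H(X,Y) − H(X).
Marginals: p(X) = (0.3600, 0.6400), p(Y) = (0.7200, 0.2800).
H(X,Y) = 1.7981 bits; H(X) = 0.9427 bits.
H(Y|X) = 1.7981 − 0.9427 = 0.8554 bits.

0.8554 bits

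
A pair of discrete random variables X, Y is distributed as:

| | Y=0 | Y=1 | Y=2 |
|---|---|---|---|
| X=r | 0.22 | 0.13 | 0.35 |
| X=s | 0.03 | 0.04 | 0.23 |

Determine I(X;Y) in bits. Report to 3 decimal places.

Marginals: p(X) = (0.7000, 0.3000), p(Y) = (0.2500, 0.1700, 0.5800).
I(X;Y) = H(X) + H(Y) − H(X,Y).
H(X) = 0.8813, H(Y) = 1.3904, H(X,Y) = 2.2185.
I(X;Y) = 0.8813 + 1.3904 − 2.2185 = 0.053 bits.

0.053 bits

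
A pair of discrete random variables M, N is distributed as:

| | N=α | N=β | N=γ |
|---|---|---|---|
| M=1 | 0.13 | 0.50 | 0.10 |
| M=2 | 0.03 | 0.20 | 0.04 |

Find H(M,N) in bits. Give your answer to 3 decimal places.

H(M,N) = −Σ p(x,y)·log₂ p(x,y) over all 6 cells.
  cell (1,α): −0.13·log₂0.13 = 0.3826
  cell (1,β): −0.50·log₂0.50 = 0.5000
  cell (1,γ): −0.10·log₂0.10 = 0.3322
  cell (2,α): −0.03·log₂0.03 = 0.1518
  cell (2,β): −0.20·log₂0.20 = 0.4644
  cell (2,γ): −0.04·log₂0.04 = 0.1858
Sum = 2.017 bits.

2.017 bits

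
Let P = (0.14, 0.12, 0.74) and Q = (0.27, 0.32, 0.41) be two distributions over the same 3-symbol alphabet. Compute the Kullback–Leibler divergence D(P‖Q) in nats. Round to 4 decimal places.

D(P‖Q) = Σ p·ln(p/q).
  0.14·ln(0.14/0.27) = -0.09195
  0.12·ln(0.12/0.32) = -0.11770
  0.74·ln(0.74/0.41) = 0.43696
D(P‖Q) = 0.2273 nats.

0.2273 nats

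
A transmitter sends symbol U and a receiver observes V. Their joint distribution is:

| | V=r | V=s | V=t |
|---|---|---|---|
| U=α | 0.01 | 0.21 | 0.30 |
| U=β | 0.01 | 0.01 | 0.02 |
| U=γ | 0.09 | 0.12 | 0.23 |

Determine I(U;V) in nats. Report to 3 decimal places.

Marginals: p(U) = (0.5200, 0.0400, 0.4400), p(V) = (0.1100, 0.3400, 0.5500).
I(U;V) = H(U) + H(V) − H(U,V).
H(U) = 0.8300, H(V) = 0.9384, H(U,V) = 1.7145.
I(U;V) = 0.8300 + 0.9384 − 1.7145 = 0.054 nats.

0.054 nats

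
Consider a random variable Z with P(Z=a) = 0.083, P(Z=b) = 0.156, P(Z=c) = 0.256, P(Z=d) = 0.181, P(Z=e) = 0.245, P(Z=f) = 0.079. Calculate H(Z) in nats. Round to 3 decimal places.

1.700 nats

H(Z) = −Σ p·ln p.
  −(0.083)·ln(0.083) = 0.2066
  −(0.156)·ln(0.156) = 0.2898
  −(0.256)·ln(0.256) = 0.3488
  −(0.181)·ln(0.181) = 0.3094
  −(0.245)·ln(0.245) = 0.3446
  −(0.079)·ln(0.079) = 0.2005
Sum: 0.2066 + 0.2898 + 0.3488 + 0.3094 + 0.3446 + 0.2005 = 1.700 nats.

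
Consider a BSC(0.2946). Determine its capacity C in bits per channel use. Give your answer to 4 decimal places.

Binary symmetric channel: C = 1 − h₂(ε) where h₂ is the binary entropy function.
h₂(0.2946) = −0.2946·log₂0.2946 − 0.7054·log₂0.7054 = 0.8746.
C = 1 − 0.8746 = 0.1254 bits per channel use.

0.1254 bits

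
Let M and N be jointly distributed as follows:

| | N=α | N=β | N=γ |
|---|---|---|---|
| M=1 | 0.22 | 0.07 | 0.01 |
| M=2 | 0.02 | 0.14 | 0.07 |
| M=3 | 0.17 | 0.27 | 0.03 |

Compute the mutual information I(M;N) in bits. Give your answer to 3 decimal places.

0.216 bits

Marginals: p(M) = (0.3000, 0.2300, 0.4700), p(N) = (0.4100, 0.4800, 0.1100).
I(M;N) = H(M) + H(N) − H(M,N).
H(M) = 1.5207, H(N) = 1.3859, H(M,N) = 2.6905.
I(M;N) = 1.5207 + 1.3859 − 2.6905 = 0.216 bits.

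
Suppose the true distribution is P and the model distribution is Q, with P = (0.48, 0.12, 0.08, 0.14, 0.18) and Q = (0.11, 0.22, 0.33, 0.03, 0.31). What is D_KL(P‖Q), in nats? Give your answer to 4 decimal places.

D(P‖Q) = Σ p·ln(p/q).
  0.48·ln(0.48/0.11) = 0.70719
  0.12·ln(0.12/0.22) = -0.07274
  0.08·ln(0.08/0.33) = -0.11337
  0.14·ln(0.14/0.03) = 0.21566
  0.18·ln(0.18/0.31) = -0.09785
D(P‖Q) = 0.6389 nats.

0.6389 nats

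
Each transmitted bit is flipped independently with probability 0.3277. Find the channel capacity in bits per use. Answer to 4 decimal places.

Binary symmetric channel: C = 1 − h₂(ε) where h₂ is the binary entropy function.
h₂(0.3277) = −0.3277·log₂0.3277 − 0.6723·log₂0.6723 = 0.9126.
C = 1 − 0.9126 = 0.0874 bits per channel use.

0.0874 bits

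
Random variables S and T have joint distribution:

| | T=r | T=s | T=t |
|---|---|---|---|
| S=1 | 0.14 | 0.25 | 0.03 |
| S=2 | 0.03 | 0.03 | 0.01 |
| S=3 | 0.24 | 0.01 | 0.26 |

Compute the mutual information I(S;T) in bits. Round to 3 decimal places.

Marginals: p(S) = (0.4200, 0.0700, 0.5100), p(T) = (0.4100, 0.2900, 0.3000).
I(S;T) = H(S) + H(T) − H(S,T).
H(S) = 1.2896, H(T) = 1.5664, H(S,T) = 2.4847.
I(S;T) = 1.2896 + 1.5664 − 2.4847 = 0.371 bits.

0.371 bits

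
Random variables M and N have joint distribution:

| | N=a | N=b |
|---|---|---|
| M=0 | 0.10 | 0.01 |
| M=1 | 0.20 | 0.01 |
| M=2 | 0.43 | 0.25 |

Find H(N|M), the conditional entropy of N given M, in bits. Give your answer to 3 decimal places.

Marginals: p(M) = (0.1100, 0.2100, 0.6800), p(N) = (0.7300, 0.2700).
H(N|M) = Σ p(M) · H(N|M=·).
  M=0: p=0.1100, H(N|M=0) = 0.4395
  M=1: p=0.2100, H(N|M=1) = 0.2762
  M=2: p=0.6800, H(N|M=2) = 0.9488
Weighted sum = 0.752 bits.

0.752 bits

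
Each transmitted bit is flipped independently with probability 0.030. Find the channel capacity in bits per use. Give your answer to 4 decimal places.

Binary symmetric channel: C = 1 − h₂(ε) where h₂ is the binary entropy function.
h₂(0.030) = −0.030·log₂0.030 − 0.970·log₂0.970 = 0.1944.
C = 1 − 0.1944 = 0.8056 bits per channel use.

0.8056 bits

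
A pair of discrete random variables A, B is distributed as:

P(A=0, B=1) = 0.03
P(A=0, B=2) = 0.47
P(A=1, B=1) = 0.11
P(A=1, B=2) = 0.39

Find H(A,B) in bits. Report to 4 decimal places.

H(A,B) = −Σ p(x,y)·log₂ p(x,y) over all 4 cells.
  cell (0,1): −0.03·log₂0.03 = 0.15177
  cell (0,2): −0.47·log₂0.47 = 0.51196
  cell (1,1): −0.11·log₂0.11 = 0.35029
  cell (1,2): −0.39·log₂0.39 = 0.52980
Sum = 1.5438 bits.

1.5438 bits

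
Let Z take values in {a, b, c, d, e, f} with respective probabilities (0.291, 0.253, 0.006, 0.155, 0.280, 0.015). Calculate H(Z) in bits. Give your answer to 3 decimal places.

2.086 bits

H(Z) = −Σ p·log₂ p.
  −(0.291)·log₂(0.291) = 0.5182
  −(0.253)·log₂(0.253) = 0.5016
  −(0.006)·log₂(0.006) = 0.0443
  −(0.155)·log₂(0.155) = 0.4169
  −(0.280)·log₂(0.280) = 0.5142
  −(0.015)·log₂(0.015) = 0.0909
Sum: 0.5182 + 0.5016 + 0.0443 + 0.4169 + 0.5142 + 0.0909 = 2.086 bits.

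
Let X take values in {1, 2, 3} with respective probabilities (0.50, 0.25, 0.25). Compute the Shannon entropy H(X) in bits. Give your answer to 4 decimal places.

1.5000 bits

H(X) = −Σ p·log₂ p.
  −(0.50)·log₂(0.50) = 0.50000
  −(0.25)·log₂(0.25) = 0.50000
  −(0.25)·log₂(0.25) = 0.50000
Sum: 0.50000 + 0.50000 + 0.50000 = 1.5000 bits.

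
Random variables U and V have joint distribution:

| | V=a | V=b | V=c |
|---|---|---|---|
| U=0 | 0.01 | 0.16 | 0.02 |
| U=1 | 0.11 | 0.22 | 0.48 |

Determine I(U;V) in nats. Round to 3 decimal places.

Marginals: p(U) = (0.1900, 0.8100), p(V) = (0.1200, 0.3800, 0.5000).
I(U;V) = Σ p(x,y)·ln[p(x,y)/(p(x)p(y))].
  (0,a): 0.01·ln(0.4386) = -0.0082
  (0,b): 0.16·ln(2.2161) = 0.1273
  (0,c): 0.02·ln(0.2105) = -0.0312
  (1,a): 0.11·ln(1.1317) = 0.0136
  (1,b): 0.22·ln(0.7147) = -0.0739
  (1,c): 0.48·ln(1.1852) = 0.0816
Sum = 0.109 nats.

0.109 nats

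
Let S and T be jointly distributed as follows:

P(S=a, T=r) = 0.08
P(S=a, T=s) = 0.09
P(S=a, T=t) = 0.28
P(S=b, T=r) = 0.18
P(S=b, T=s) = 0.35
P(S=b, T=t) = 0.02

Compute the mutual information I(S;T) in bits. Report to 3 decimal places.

Marginals: p(S) = (0.4500, 0.5500), p(T) = (0.2600, 0.4400, 0.3000).
I(S;T) = H(S) + H(T) − H(S,T).
H(S) = 0.9928, H(T) = 1.5475, H(S,T) = 2.2067.
I(S;T) = 0.9928 + 1.5475 − 2.2067 = 0.334 bits.

0.334 bits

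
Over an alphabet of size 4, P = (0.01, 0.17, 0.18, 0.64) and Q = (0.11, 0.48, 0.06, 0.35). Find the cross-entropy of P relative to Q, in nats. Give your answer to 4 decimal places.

1.3251 nats

H(P,Q) = −Σ p·ln q.
  −0.01·ln(0.11) = 0.02207
  −0.17·ln(0.48) = 0.12477
  −0.18·ln(0.06) = 0.50641
  −0.64·ln(0.35) = 0.67189
H(P,Q) = 1.3251 nats.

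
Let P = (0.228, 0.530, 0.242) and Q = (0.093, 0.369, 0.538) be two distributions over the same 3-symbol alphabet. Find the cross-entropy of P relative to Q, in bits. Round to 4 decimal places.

H(P,Q) = −Σ p·log₂ q.
  −0.228·log₂(0.093) = 0.78127
  −0.530·log₂(0.369) = 0.76230
  −0.242·log₂(0.538) = 0.21643
H(P,Q) = 1.7600 bits.

1.7600 bits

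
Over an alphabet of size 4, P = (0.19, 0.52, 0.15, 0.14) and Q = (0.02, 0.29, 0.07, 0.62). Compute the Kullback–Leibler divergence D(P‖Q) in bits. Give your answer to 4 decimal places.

0.9196 bits

D(P‖Q) = Σ p·log₂(p/q).
  0.19·log₂(0.19/0.02) = 0.61711
  0.52·log₂(0.52/0.29) = 0.43808
  0.15·log₂(0.15/0.07) = 0.16493
  0.14·log₂(0.14/0.62) = -0.30056
D(P‖Q) = 0.9196 bits.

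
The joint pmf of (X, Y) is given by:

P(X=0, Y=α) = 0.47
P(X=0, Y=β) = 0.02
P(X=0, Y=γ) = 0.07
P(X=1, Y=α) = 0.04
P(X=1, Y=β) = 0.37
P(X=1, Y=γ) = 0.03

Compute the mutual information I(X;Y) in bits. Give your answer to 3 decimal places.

0.585 bits

Marginals: p(X) = (0.5600, 0.4400), p(Y) = (0.5100, 0.3900, 0.1000).
I(X;Y) = Σ p(x,y)·log₂[p(x,y)/(p(x)p(y))].
  (0,α): 0.47·log₂(1.6457) = 0.3378
  (0,β): 0.02·log₂(0.0916) = -0.0690
  (0,γ): 0.07·log₂(1.2500) = 0.0225
  (1,α): 0.04·log₂(0.1783) = -0.0995
  (1,β): 0.37·log₂(2.1562) = 0.4101
  (1,γ): 0.03·log₂(0.6818) = -0.0166
Sum = 0.585 bits.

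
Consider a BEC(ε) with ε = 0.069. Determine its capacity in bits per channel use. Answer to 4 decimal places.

0.9310 bits

Binary erasure channel: capacity C = 1 − ε.
C = 1 − 0.069 = 0.9310 bits per channel use.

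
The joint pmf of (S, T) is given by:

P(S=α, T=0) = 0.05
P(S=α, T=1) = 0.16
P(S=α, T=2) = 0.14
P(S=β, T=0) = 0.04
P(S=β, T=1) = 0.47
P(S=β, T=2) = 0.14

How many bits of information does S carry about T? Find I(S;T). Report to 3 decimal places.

Marginals: p(S) = (0.3500, 0.6500), p(T) = (0.0900, 0.6300, 0.2800).
I(S;T) = Σ p(x,y)·log₂[p(x,y)/(p(x)p(y))].
  (α,0): 0.05·log₂(1.5873) = 0.0333
  (α,1): 0.16·log₂(0.7256) = -0.0740
  (α,2): 0.14·log₂(1.4286) = 0.0720
  (β,0): 0.04·log₂(0.6838) = -0.0219
  (β,1): 0.47·log₂(1.1477) = 0.0934
  (β,2): 0.14·log₂(0.7692) = -0.0530
Sum = 0.050 bits.

0.050 bits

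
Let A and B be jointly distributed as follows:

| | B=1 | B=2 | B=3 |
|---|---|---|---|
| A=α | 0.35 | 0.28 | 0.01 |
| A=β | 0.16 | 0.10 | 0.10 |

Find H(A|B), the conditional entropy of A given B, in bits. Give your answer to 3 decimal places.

0.822 bits

Marginals: p(A) = (0.6400, 0.3600), p(B) = (0.5100, 0.3800, 0.1100).
H(A|B) = Σ p(B) · H(A|B=·).
  B=1: p=0.5100, H(A|B=1) = 0.8974
  B=2: p=0.3800, H(A|B=2) = 0.8315
  B=3: p=0.1100, H(A|B=3) = 0.4395
Weighted sum = 0.822 bits.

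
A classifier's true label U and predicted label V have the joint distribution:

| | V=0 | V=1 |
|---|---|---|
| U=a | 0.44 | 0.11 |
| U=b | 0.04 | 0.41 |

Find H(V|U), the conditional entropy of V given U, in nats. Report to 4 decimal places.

0.4102 nats

Chain rule: H(V|U) = H(U,V) − H(U).
Marginals: p(U) = (0.5500, 0.4500), p(V) = (0.4800, 0.5200).
H(U,V) = 1.0983 nats; H(U) = 0.6881 nats.
H(V|U) = 1.0983 − 0.6881 = 0.4102 nats.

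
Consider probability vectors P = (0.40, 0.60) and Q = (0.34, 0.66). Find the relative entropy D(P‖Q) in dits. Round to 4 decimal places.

0.0034 dits

D(P‖Q) = Σ p·log₁₀(p/q).
  0.40·log₁₀(0.40/0.34) = 0.02823
  0.60·log₁₀(0.60/0.66) = -0.02484
D(P‖Q) = 0.0034 dits.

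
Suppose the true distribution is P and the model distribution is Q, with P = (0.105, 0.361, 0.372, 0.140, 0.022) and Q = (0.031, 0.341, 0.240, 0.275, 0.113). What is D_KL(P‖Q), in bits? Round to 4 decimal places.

D(P‖Q) = Σ p·log₂(p/q).
  0.105·log₂(0.105/0.031) = 0.18481
  0.361·log₂(0.361/0.341) = 0.02968
  0.372·log₂(0.372/0.240) = 0.23520
  0.140·log₂(0.140/0.275) = -0.13636
  0.022·log₂(0.022/0.113) = -0.05194
D(P‖Q) = 0.2614 bits.

0.2614 bits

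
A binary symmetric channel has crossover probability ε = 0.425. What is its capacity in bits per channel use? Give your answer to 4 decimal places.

0.0163 bits

Binary symmetric channel: C = 1 − h₂(ε) where h₂ is the binary entropy function.
h₂(0.425) = −0.425·log₂0.425 − 0.575·log₂0.575 = 0.9837.
C = 1 − 0.9837 = 0.0163 bits per channel use.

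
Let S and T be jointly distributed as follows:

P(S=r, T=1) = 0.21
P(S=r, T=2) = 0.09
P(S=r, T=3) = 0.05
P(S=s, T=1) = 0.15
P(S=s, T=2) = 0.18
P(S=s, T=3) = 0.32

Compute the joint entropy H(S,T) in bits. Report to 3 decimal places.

2.383 bits

H(S,T) = −Σ p(x,y)·log₂ p(x,y) over all 6 cells.
  cell (r,1): −0.21·log₂0.21 = 0.4728
  cell (r,2): −0.09·log₂0.09 = 0.3127
  cell (r,3): −0.05·log₂0.05 = 0.2161
  cell (s,1): −0.15·log₂0.15 = 0.4105
  cell (s,2): −0.18·log₂0.18 = 0.4453
  cell (s,3): −0.32·log₂0.32 = 0.5260
Sum = 2.383 bits.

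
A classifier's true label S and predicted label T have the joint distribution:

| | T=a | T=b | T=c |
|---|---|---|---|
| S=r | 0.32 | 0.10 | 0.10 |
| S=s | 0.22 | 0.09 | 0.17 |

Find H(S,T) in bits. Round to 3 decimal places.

H(S,T) = −Σ p(x,y)·log₂ p(x,y) over all 6 cells.
  cell (r,a): −0.32·log₂0.32 = 0.5260
  cell (r,b): −0.10·log₂0.10 = 0.3322
  cell (r,c): −0.10·log₂0.10 = 0.3322
  cell (s,a): −0.22·log₂0.22 = 0.4806
  cell (s,b): −0.09·log₂0.09 = 0.3127
  cell (s,c): −0.17·log₂0.17 = 0.4346
Sum = 2.418 bits.

2.418 bits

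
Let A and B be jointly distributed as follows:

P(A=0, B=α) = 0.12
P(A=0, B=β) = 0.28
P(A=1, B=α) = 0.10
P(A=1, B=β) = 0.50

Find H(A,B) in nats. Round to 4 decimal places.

1.1877 nats

H(A,B) = −Σ p(x,y)·ln p(x,y) over all 4 cells.
  cell (0,α): −0.12·ln0.12 = 0.25443
  cell (0,β): −0.28·ln0.28 = 0.35643
  cell (1,α): −0.10·ln0.10 = 0.23026
  cell (1,β): −0.50·ln0.50 = 0.34657
Sum = 1.1877 nats.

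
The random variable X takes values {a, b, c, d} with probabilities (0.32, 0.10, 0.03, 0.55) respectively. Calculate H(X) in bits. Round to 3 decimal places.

1.484 bits

H(X) = −Σ p·log₂ p.
  −(0.32)·log₂(0.32) = 0.5260
  −(0.10)·log₂(0.10) = 0.3322
  −(0.03)·log₂(0.03) = 0.1518
  −(0.55)·log₂(0.55) = 0.4744
Sum: 0.5260 + 0.3322 + 0.1518 + 0.4744 = 1.484 bits.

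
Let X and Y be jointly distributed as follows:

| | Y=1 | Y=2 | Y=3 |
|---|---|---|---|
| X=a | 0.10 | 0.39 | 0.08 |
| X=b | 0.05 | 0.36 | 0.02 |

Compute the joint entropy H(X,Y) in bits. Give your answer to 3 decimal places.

H(X,Y) = −Σ p(x,y)·log₂ p(x,y) over all 6 cells.
  cell (a,1): −0.10·log₂0.10 = 0.3322
  cell (a,2): −0.39·log₂0.39 = 0.5298
  cell (a,3): −0.08·log₂0.08 = 0.2915
  cell (b,1): −0.05·log₂0.05 = 0.2161
  cell (b,2): −0.36·log₂0.36 = 0.5306
  cell (b,3): −0.02·log₂0.02 = 0.1129
Sum = 2.013 bits.

2.013 bits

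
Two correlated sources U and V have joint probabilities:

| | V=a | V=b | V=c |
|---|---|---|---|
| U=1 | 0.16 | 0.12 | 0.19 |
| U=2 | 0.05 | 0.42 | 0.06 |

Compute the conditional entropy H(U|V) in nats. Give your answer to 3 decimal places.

0.539 nats

Chain rule: H(U|V) = H(U,V) − H(V).
Marginals: p(U) = (0.4700, 0.5300), p(V) = (0.2100, 0.5400, 0.2500).
H(U,V) = 1.5461 nats; H(V) = 1.0071 nats.
H(U|V) = 1.5461 − 1.0071 = 0.539 nats.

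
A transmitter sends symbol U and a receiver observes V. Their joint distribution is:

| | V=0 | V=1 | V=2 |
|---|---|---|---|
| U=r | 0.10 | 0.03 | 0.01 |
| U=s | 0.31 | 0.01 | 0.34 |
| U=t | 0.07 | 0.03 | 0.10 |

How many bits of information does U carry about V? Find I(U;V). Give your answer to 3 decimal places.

Marginals: p(U) = (0.1400, 0.6600, 0.2000), p(V) = (0.4800, 0.0700, 0.4500).
I(U;V) = Σ p(x,y)·log₂[p(x,y)/(p(x)p(y))].
  (r,0): 0.10·log₂(1.4881) = 0.0573
  (r,1): 0.03·log₂(3.0612) = 0.0484
  (r,2): 0.01·log₂(0.1587) = -0.0266
  (s,0): 0.31·log₂(0.9785) = -0.0097
  (s,1): 0.01·log₂(0.2165) = -0.0221
  (s,2): 0.34·log₂(1.1448) = 0.0663
  (t,0): 0.07·log₂(0.7292) = -0.0319
  (t,1): 0.03·log₂(2.1429) = 0.0330
  (t,2): 0.10·log₂(1.1111) = 0.0152
Sum = 0.130 bits.

0.130 bits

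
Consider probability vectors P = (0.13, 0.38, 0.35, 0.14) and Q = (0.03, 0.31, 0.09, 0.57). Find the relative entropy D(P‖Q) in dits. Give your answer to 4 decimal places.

0.2375 dits

D(P‖Q) = Σ p·log₁₀(p/q).
  0.13·log₁₀(0.13/0.03) = 0.08279
  0.38·log₁₀(0.38/0.31) = 0.03360
  0.35·log₁₀(0.35/0.09) = 0.20644
  0.14·log₁₀(0.14/0.57) = -0.08536
D(P‖Q) = 0.2375 dits.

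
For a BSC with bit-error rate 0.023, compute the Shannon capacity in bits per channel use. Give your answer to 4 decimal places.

0.8420 bits

Binary symmetric channel: C = 1 − h₂(ε) where h₂ is the binary entropy function.
h₂(0.023) = −0.023·log₂0.023 − 0.977·log₂0.977 = 0.1580.
C = 1 − 0.1580 = 0.8420 bits per channel use.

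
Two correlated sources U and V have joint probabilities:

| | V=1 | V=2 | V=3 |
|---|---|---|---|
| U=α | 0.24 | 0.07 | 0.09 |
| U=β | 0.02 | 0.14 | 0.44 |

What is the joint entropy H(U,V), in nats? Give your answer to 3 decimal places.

1.460 nats

H(U,V) = −Σ p(x,y)·ln p(x,y) over all 6 cells.
  cell (α,1): −0.24·ln0.24 = 0.3425
  cell (α,2): −0.07·ln0.07 = 0.1861
  cell (α,3): −0.09·ln0.09 = 0.2167
  cell (β,1): −0.02·ln0.02 = 0.0782
  cell (β,2): −0.14·ln0.14 = 0.2753
  cell (β,3): −0.44·ln0.44 = 0.3612
Sum = 1.460 nats.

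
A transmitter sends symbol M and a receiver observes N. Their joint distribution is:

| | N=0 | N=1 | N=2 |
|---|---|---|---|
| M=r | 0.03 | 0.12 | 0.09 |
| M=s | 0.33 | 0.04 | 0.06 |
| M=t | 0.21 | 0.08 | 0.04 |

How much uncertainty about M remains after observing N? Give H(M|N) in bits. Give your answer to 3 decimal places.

1.327 bits

Chain rule: H(M|N) = H(M,N) − H(N).
Marginals: p(M) = (0.2400, 0.4300, 0.3300), p(N) = (0.5700, 0.2400, 0.1900).
H(M,N) = 2.7387 bits; H(N) = 1.4116 bits.
H(M|N) = 2.7387 − 1.4116 = 1.327 bits.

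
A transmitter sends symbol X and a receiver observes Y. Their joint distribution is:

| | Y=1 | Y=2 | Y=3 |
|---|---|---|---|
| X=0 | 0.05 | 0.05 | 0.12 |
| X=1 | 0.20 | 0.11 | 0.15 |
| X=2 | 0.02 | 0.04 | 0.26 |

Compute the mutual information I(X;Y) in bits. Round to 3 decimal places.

0.153 bits

Marginals: p(X) = (0.2200, 0.4600, 0.3200), p(Y) = (0.2700, 0.2000, 0.5300).
I(X;Y) = H(X) + H(Y) − H(X,Y).
H(X) = 1.5219, H(Y) = 1.4599, H(X,Y) = 2.8284.
I(X;Y) = 1.5219 + 1.4599 − 2.8284 = 0.153 bits.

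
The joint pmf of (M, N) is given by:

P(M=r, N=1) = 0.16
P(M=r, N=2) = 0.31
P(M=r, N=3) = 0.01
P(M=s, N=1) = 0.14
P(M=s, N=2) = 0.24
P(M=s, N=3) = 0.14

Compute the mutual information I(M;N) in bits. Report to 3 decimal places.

0.103 bits

Marginals: p(M) = (0.4800, 0.5200), p(N) = (0.3000, 0.5500, 0.1500).
I(M;N) = Σ p(x,y)·log₂[p(x,y)/(p(x)p(y))].
  (r,1): 0.16·log₂(1.1111) = 0.0243
  (r,2): 0.31·log₂(1.1742) = 0.0718
  (r,3): 0.01·log₂(0.1389) = -0.0285
  (s,1): 0.14·log₂(0.8974) = -0.0219
  (s,2): 0.24·log₂(0.8392) = -0.0607
  (s,3): 0.14·log₂(1.7949) = 0.1181
Sum = 0.103 bits.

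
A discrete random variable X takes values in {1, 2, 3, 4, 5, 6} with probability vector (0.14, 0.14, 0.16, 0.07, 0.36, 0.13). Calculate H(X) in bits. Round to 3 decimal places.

2.399 bits

H(X) = −Σ p·log₂ p.
  −(0.14)·log₂(0.14) = 0.3971
  −(0.14)·log₂(0.14) = 0.3971
  −(0.16)·log₂(0.16) = 0.4230
  −(0.07)·log₂(0.07) = 0.2686
  −(0.36)·log₂(0.36) = 0.5306
  −(0.13)·log₂(0.13) = 0.3826
Sum: 0.3971 + 0.3971 + 0.4230 + 0.2686 + 0.5306 + 0.3826 = 2.399 bits.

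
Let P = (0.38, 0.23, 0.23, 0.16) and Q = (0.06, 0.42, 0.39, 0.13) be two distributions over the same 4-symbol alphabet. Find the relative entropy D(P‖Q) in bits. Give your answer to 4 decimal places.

0.6848 bits

D(P‖Q) = Σ p·log₂(p/q).
  0.38·log₂(0.38/0.06) = 1.01193
  0.23·log₂(0.23/0.42) = -0.19981
  0.23·log₂(0.23/0.39) = -0.17522
  0.16·log₂(0.16/0.13) = 0.04793
D(P‖Q) = 0.6848 bits.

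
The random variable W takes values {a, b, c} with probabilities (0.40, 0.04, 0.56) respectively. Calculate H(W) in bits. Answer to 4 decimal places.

1.1830 bits

H(W) = −Σ p·log₂ p.
  −(0.40)·log₂(0.40) = 0.52877
  −(0.04)·log₂(0.04) = 0.18575
  −(0.56)·log₂(0.56) = 0.46844
Sum: 0.52877 + 0.18575 + 0.46844 = 1.1830 bits.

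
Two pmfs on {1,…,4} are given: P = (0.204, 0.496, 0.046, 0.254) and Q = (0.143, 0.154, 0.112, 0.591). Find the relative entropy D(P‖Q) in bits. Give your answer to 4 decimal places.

0.5730 bits

D(P‖Q) = Σ p·log₂(p/q).
  0.204·log₂(0.204/0.143) = 0.10456
  0.496·log₂(0.496/0.154) = 0.83696
  0.046·log₂(0.046/0.112) = -0.05905
  0.254·log₂(0.254/0.591) = -0.30946
D(P‖Q) = 0.5730 bits.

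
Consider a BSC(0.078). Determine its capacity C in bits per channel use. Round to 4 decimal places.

Binary symmetric channel: C = 1 − h₂(ε) where h₂ is the binary entropy function.
h₂(0.078) = −0.078·log₂0.078 − 0.922·log₂0.922 = 0.3951.
C = 1 − 0.3951 = 0.6049 bits per channel use.

0.6049 bits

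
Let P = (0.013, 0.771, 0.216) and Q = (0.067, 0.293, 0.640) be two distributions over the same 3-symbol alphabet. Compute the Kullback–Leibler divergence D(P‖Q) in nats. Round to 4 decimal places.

0.4900 nats

D(P‖Q) = Σ p·ln(p/q).
  0.013·ln(0.013/0.067) = -0.02132
  0.771·ln(0.771/0.293) = 0.74595
  0.216·ln(0.216/0.640) = -0.23462
D(P‖Q) = 0.4900 nats.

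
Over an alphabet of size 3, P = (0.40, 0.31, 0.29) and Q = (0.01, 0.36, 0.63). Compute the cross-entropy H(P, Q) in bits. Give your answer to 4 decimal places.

3.3078 bits

H(P,Q) = −Σ p·log₂ q.
  −0.40·log₂(0.01) = 2.65754
  −0.31·log₂(0.36) = 0.45692
  −0.29·log₂(0.63) = 0.19331
H(P,Q) = 3.3078 bits.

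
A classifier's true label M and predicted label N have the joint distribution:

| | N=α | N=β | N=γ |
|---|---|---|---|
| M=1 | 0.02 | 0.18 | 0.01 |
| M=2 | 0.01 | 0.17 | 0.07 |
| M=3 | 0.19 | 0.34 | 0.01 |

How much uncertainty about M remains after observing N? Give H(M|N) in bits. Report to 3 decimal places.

1.282 bits

Marginals: p(M) = (0.2100, 0.2500, 0.5400), p(N) = (0.2200, 0.6900, 0.0900).
H(M|N) = Σ p(N) · H(M|N=·).
  N=α: p=0.2200, H(M|N=α) = 0.6999
  N=β: p=0.6900, H(M|N=β) = 1.5068
  N=γ: p=0.0900, H(M|N=γ) = 0.9864
Weighted sum = 1.282 bits.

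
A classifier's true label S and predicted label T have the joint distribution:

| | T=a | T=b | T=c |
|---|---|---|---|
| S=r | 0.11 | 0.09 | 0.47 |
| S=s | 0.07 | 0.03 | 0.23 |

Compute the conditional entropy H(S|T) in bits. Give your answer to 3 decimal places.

0.910 bits

Marginals: p(S) = (0.6700, 0.3300), p(T) = (0.1800, 0.1200, 0.7000).
H(S|T) = Σ p(T) · H(S|T=·).
  T=a: p=0.1800, H(S|T=a) = 0.9641
  T=b: p=0.1200, H(S|T=b) = 0.8113
  T=c: p=0.7000, H(S|T=c) = 0.9135
Weighted sum = 0.910 bits.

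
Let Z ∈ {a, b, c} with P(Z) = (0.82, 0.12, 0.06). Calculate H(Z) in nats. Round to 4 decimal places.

0.5860 nats

H(Z) = −Σ p·ln p.
  −(0.82)·ln(0.82) = 0.16273
  −(0.12)·ln(0.12) = 0.25443
  −(0.06)·ln(0.06) = 0.16880
Sum: 0.16273 + 0.25443 + 0.16880 = 0.5860 nats.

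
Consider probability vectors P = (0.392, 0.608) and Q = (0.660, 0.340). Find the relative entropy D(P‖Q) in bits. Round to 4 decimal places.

D(P‖Q) = Σ p·log₂(p/q).
  0.392·log₂(0.392/0.660) = -0.29463
  0.608·log₂(0.608/0.340) = 0.50983
D(P‖Q) = 0.2152 bits.

0.2152 bits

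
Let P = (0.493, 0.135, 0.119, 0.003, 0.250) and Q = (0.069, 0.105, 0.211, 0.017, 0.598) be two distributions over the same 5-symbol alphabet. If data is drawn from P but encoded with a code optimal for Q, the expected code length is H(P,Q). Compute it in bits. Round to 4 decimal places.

2.8108 bits

H(P,Q) = −Σ p·log₂ q.
  −0.493·log₂(0.069) = 1.90163
  −0.135·log₂(0.105) = 0.43896
  −0.119·log₂(0.211) = 0.26712
  −0.003·log₂(0.017) = 0.01763
  −0.250·log₂(0.598) = 0.18545
H(P,Q) = 2.8108 bits.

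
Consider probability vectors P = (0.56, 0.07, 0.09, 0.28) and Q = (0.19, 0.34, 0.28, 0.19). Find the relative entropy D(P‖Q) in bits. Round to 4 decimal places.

D(P‖Q) = Σ p·log₂(p/q).
  0.56·log₂(0.56/0.19) = 0.87328
  0.07·log₂(0.07/0.34) = -0.15961
  0.09·log₂(0.09/0.28) = -0.14737
  0.28·log₂(0.28/0.19) = 0.15664
D(P‖Q) = 0.7229 bits.

0.7229 bits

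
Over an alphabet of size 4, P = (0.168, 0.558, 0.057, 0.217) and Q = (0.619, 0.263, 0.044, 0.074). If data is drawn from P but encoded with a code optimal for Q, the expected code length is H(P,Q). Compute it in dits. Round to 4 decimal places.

H(P,Q) = −Σ p·log₁₀ q.
  −0.168·log₁₀(0.619) = 0.03500
  −0.558·log₁₀(0.263) = 0.32366
  −0.057·log₁₀(0.044) = 0.07732
  −0.217·log₁₀(0.074) = 0.24538
H(P,Q) = 0.6814 dits.

0.6814 dits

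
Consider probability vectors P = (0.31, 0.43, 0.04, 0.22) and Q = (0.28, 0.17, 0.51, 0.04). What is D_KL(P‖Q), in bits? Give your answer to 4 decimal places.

D(P‖Q) = Σ p·log₂(p/q).
  0.31·log₂(0.31/0.28) = 0.04552
  0.43·log₂(0.43/0.17) = 0.57568
  0.04·log₂(0.04/0.51) = -0.14690
  0.22·log₂(0.22/0.04) = 0.54107
D(P‖Q) = 1.0154 bits.

1.0154 bits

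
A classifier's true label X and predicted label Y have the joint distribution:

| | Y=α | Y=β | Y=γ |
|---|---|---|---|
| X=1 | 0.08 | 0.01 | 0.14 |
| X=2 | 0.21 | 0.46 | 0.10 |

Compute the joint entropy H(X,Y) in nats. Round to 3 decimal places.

1.439 nats

H(X,Y) = −Σ p(x,y)·ln p(x,y) over all 6 cells.
  cell (1,α): −0.08·ln0.08 = 0.2021
  cell (1,β): −0.01·ln0.01 = 0.0461
  cell (1,γ): −0.14·ln0.14 = 0.2753
  cell (2,α): −0.21·ln0.21 = 0.3277
  cell (2,β): −0.46·ln0.46 = 0.3572
  cell (2,γ): −0.10·ln0.10 = 0.2303
Sum = 1.439 nats.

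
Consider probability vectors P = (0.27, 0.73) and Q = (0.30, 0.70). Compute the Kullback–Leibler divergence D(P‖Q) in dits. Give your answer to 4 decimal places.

D(P‖Q) = Σ p·log₁₀(p/q).
  0.27·log₁₀(0.27/0.30) = -0.01235
  0.73·log₁₀(0.73/0.70) = 0.01330
D(P‖Q) = 0.0009 dits.

0.0009 dits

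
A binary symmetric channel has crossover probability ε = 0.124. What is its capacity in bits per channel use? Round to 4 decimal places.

Binary symmetric channel: C = 1 − h₂(ε) where h₂ is the binary entropy function.
h₂(0.124) = −0.124·log₂0.124 − 0.876·log₂0.876 = 0.5408.
C = 1 − 0.5408 = 0.4592 bits per channel use.

0.4592 bits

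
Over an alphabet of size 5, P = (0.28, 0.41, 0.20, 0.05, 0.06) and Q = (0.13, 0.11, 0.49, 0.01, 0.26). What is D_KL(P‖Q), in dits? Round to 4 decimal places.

0.2465 dits

D(P‖Q) = Σ p·log₁₀(p/q).
  0.28·log₁₀(0.28/0.13) = 0.09330
  0.41·log₁₀(0.41/0.11) = 0.23427
  0.20·log₁₀(0.20/0.49) = -0.07783
  0.05·log₁₀(0.05/0.01) = 0.03495
  0.06·log₁₀(0.06/0.26) = -0.03821
D(P‖Q) = 0.2465 dits.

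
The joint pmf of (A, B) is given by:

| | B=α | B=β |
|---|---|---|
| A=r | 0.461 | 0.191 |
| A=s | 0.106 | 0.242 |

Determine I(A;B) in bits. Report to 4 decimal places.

0.1095 bits

Marginals: p(A) = (0.6520, 0.3480), p(B) = (0.5670, 0.4330).
I(A;B) = Σ p(x,y)·log₂[p(x,y)/(p(x)p(y))].
  (r,α): 0.461·log₂(1.2470) = 0.14682
  (r,β): 0.191·log₂(0.6765) = -0.10767
  (s,α): 0.106·log₂(0.5372) = -0.09502
  (s,β): 0.242·log₂(1.6060) = 0.16540
Sum = 0.1095 bits.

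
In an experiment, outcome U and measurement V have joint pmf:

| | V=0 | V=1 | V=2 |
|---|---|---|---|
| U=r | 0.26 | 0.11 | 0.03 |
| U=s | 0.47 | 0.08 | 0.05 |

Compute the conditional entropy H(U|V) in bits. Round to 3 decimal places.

Marginals: p(U) = (0.4000, 0.6000), p(V) = (0.7300, 0.1900, 0.0800).
H(U|V) = Σ p(V) · H(U|V=·).
  V=0: p=0.7300, H(U|V=0) = 0.9395
  V=1: p=0.1900, H(U|V=1) = 0.9819
  V=2: p=0.0800, H(U|V=2) = 0.9544
Weighted sum = 0.949 bits.

0.949 bits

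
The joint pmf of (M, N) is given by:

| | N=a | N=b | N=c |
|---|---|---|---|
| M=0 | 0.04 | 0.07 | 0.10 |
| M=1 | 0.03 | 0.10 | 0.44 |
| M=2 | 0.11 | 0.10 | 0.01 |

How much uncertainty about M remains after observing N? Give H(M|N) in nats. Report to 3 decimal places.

0.770 nats

Chain rule: H(M|N) = H(M,N) − H(N).
Marginals: p(M) = (0.2100, 0.5700, 0.2200), p(N) = (0.1800, 0.2700, 0.5500).
H(M,N) = 1.7610 nats; H(N) = 0.9910 nats.
H(M|N) = 1.7610 − 0.9910 = 0.770 nats.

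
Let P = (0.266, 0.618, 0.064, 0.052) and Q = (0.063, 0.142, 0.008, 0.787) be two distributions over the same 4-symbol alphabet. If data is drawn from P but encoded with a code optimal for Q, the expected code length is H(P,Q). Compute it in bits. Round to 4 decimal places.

H(P,Q) = −Σ p·log₂ q.
  −0.266·log₂(0.063) = 1.06094
  −0.618·log₂(0.142) = 1.74031
  −0.064·log₂(0.008) = 0.44581
  −0.052·log₂(0.787) = 0.01797
H(P,Q) = 3.2650 bits.

3.2650 bits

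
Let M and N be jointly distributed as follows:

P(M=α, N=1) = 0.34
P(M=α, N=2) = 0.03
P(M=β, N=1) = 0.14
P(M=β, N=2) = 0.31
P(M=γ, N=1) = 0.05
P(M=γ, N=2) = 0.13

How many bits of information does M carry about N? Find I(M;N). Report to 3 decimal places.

0.291 bits

Marginals: p(M) = (0.3700, 0.4500, 0.1800), p(N) = (0.5300, 0.4700).
I(M;N) = H(M) + H(N) − H(M,N).
H(M) = 1.4944, H(N) = 0.9974, H(M,N) = 2.2006.
I(M;N) = 1.4944 + 0.9974 − 2.2006 = 0.291 bits.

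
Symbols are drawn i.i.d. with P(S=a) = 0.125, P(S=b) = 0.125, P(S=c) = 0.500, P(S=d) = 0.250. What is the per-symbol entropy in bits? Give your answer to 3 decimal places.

1.750 bits

H(S) = −Σ p·log₂ p.
  −(0.125)·log₂(0.125) = 0.3750
  −(0.125)·log₂(0.125) = 0.3750
  −(0.500)·log₂(0.500) = 0.5000
  −(0.250)·log₂(0.250) = 0.5000
Sum: 0.3750 + 0.3750 + 0.5000 + 0.5000 = 1.750 bits.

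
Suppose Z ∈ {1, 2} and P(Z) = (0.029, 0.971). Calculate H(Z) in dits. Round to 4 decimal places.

H(Z) = −Σ p·log₁₀ p.
  −(0.029)·log₁₀(0.029) = 0.04459
  −(0.971)·log₁₀(0.971) = 0.01241
Sum: 0.04459 + 0.01241 = 0.0570 dits.

0.0570 dits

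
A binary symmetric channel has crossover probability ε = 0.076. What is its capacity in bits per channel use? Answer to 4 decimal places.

0.6121 bits

Binary symmetric channel: C = 1 − h₂(ε) where h₂ is the binary entropy function.
h₂(0.076) = −0.076·log₂0.076 − 0.924·log₂0.924 = 0.3879.
C = 1 − 0.3879 = 0.6121 bits per channel use.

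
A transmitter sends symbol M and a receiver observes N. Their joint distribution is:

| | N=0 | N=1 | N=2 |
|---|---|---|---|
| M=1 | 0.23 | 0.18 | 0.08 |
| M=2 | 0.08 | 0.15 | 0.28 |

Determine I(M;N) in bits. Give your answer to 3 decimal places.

Marginals: p(M) = (0.4900, 0.5100), p(N) = (0.3100, 0.3300, 0.3600).
I(M;N) = H(M) + H(N) − H(M,N).
H(M) = 0.9997, H(N) = 1.5822, H(M,N) = 2.4408.
I(M;N) = 0.9997 + 1.5822 − 2.4408 = 0.141 bits.

0.141 bits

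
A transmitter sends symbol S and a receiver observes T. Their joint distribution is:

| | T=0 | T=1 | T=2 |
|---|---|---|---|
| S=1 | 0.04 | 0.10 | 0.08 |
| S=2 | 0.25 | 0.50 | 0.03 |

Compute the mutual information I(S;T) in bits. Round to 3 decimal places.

Marginals: p(S) = (0.2200, 0.7800), p(T) = (0.2900, 0.6000, 0.1100).
I(S;T) = Σ p(x,y)·log₂[p(x,y)/(p(x)p(y))].
  (1,0): 0.04·log₂(0.6270) = -0.0269
  (1,1): 0.10·log₂(0.7576) = -0.0401
  (1,2): 0.08·log₂(3.3058) = 0.1380
  (2,0): 0.25·log₂(1.1052) = 0.0361
  (2,1): 0.50·log₂(1.0684) = 0.0477
  (2,2): 0.03·log₂(0.3497) = -0.0455
Sum = 0.109 bits.

0.109 bits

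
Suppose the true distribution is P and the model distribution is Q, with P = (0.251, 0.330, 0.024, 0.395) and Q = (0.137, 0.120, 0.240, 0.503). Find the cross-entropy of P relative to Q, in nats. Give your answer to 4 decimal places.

H(P,Q) = −Σ p·ln q.
  −0.251·ln(0.137) = 0.49893
  −0.330·ln(0.120) = 0.69969
  −0.024·ln(0.240) = 0.03425
  −0.395·ln(0.503) = 0.27143
H(P,Q) = 1.5043 nats.

1.5043 nats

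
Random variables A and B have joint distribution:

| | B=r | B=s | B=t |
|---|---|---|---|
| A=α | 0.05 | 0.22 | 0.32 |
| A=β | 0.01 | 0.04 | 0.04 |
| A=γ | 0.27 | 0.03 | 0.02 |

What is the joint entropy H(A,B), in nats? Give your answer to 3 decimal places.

1.688 nats

H(A,B) = −Σ p(x,y)·ln p(x,y) over all 9 cells.
  cell (α,r): −0.05·ln0.05 = 0.1498
  cell (α,s): −0.22·ln0.22 = 0.3331
  cell (α,t): −0.32·ln0.32 = 0.3646
  cell (β,r): −0.01·ln0.01 = 0.0461
  cell (β,s): −0.04·ln0.04 = 0.1288
  cell (β,t): −0.04·ln0.04 = 0.1288
  cell (γ,r): −0.27·ln0.27 = 0.3535
  cell (γ,s): −0.03·ln0.03 = 0.1052
  cell (γ,t): −0.02·ln0.02 = 0.0782
Sum = 1.688 nats.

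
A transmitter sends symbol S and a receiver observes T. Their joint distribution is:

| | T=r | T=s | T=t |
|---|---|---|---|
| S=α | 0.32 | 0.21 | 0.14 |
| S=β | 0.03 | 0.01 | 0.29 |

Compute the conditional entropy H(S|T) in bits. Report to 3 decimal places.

Chain rule: H(S|T) = H(S,T) − H(T).
Marginals: p(S) = (0.6700, 0.3300), p(T) = (0.3500, 0.2200, 0.4300).
H(S,T) = 2.1321 bits; H(T) = 1.5342 bits.
H(S|T) = 2.1321 − 1.5342 = 0.598 bits.

0.598 bits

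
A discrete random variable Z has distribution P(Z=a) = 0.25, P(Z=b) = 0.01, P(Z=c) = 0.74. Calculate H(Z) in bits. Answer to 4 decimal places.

0.8879 bits

H(Z) = −Σ p·log₂ p.
  −(0.25)·log₂(0.25) = 0.50000
  −(0.01)·log₂(0.01) = 0.06644
  −(0.74)·log₂(0.74) = 0.32146
Sum: 0.50000 + 0.06644 + 0.32146 = 0.8879 bits.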